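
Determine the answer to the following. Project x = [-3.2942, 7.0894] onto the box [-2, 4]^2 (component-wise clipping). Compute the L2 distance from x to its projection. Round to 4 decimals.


Project each component onto [-2, 4].
clip(-3.2942) = -2.0, clip(7.0894) = 4.0
Projection = [-2.0, 4.0]
Squared diffs: [1.675, 9.5444]
Distance = sqrt(11.2194) = 3.3495


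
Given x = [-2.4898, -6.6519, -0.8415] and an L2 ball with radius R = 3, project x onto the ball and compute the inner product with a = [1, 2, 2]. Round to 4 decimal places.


Step 1: Compute ||x|| (intermediates to 6 decimals).
||x|| = sqrt((-2.4898)^2 + (-6.6519)^2 + (-0.8415)^2) = 7.152272
Step 2: Project.
Since ||x|| > R, scale = R/||x|| = 3/7.152272 = 0.419447, proj(x) = scale * x
proj(x) = [-1.044339, -2.790119, -0.352965]
Step 3: Dot product.
a^T * proj(x) = 1*(-1.044339) + 2*(-2.790119) + 2*(-0.352965) = -7.3305


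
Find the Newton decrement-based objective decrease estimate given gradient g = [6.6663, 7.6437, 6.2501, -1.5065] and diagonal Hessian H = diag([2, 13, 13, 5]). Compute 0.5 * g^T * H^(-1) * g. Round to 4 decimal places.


Step 1: H is diagonal, so H^(-1) * g = [3.3332, 0.588, 0.4808, -0.3013].
Step 2: g^T H^(-1) g = sum_i g_i^2 / H_ii
  = (6.6663)^2/2 + (7.6437)^2/13 + (6.2501)^2/13 + (-1.5065)^2/5
  = 22.2198 + 4.4943 + 3.0049 + 0.4539 = 30.1729
Step 3: Objective decrease = 0.5 * g^T H^(-1) g = 15.0865


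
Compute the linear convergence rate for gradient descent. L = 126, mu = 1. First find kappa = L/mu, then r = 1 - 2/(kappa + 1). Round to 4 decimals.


Step 1: Compute the condition number.
kappa = L/mu = 126/1 = 126.0
Step 2: Compute the convergence rate.
r = 1 - 2/(kappa + 1) = 1 - 2*mu/(L + mu) = (L - mu)/(L + mu) = 125/127 = 0.9843


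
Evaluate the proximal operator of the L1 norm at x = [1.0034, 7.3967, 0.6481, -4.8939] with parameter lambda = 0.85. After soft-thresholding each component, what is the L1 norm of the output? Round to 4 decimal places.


Soft-thresholding with lambda = 0.85:
prox(1.0034) = sign(1.0034)*max(|1.0034| - 0.85, 0) = 0.1534
prox(7.3967) = sign(7.3967)*max(|7.3967| - 0.85, 0) = 6.5467
prox(0.6481) = sign(0.6481)*max(|0.6481| - 0.85, 0) = 0.0
prox(-4.8939) = sign(-4.8939)*max(|-4.8939| - 0.85, 0) = -4.0439
prox(x) = [0.1534, 6.5467, 0.0, -4.0439]
||prox(x)||_1 = 0.1534 + 6.5467 + 0.0 + 4.0439 = 10.744


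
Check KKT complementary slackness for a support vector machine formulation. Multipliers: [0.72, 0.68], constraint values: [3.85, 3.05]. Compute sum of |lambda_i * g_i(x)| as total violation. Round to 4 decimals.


KKT complementary slackness check:
lambda_1 * g_1 = 0.72 * 3.85 = 2.772
lambda_2 * g_2 = 0.68 * 3.05 = 2.074
Total violation = 2.772 + 2.074 = 4.846


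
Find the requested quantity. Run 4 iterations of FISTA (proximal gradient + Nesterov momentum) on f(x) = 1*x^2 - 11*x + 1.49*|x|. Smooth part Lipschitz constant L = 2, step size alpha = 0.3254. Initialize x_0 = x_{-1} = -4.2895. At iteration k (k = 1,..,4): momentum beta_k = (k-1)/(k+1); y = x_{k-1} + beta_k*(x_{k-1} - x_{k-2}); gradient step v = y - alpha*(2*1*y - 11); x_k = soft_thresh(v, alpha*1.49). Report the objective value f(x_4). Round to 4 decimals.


FISTA on f(x) = 1*x^2 - 11*x + 1.49*|x|
L = 2, alpha = 0.3254
Iteration 1: beta = 0.0, y = -4.2895 + 0.0*(-4.2895 + 4.2895) = -4.2895
  grad(y) = -19.579, v = y - alpha*grad = 2.0815
  prox(v) = soft_thresh(2.0815, 0.4848) = 1.5967
Iteration 2: beta = 0.3333, y = 1.5967 + 0.3333*(1.5967 + 4.2895) = 3.5587
  grad(y) = -3.8826, v = y - alpha*grad = 4.8221
  prox(v) = soft_thresh(4.8221, 0.4848) = 4.3373
Iteration 3: beta = 0.5, y = 4.3373 + 0.5*(4.3373 - 1.5967) = 5.7076
  grad(y) = 0.4151, v = y - alpha*grad = 5.5725
  prox(v) = soft_thresh(5.5725, 0.4848) = 5.0876
Iteration 4: beta = 0.6, y = 5.0876 + 0.6*(5.0876 - 4.3373) = 5.5379
  grad(y) = 0.0757, v = y - alpha*grad = 5.5132
  prox(v) = soft_thresh(5.5132, 0.4848) = 5.0284
f(x_4) = 1*5.0284^2 - 11*5.0284 + 1.49*|5.0284| = -22.5353


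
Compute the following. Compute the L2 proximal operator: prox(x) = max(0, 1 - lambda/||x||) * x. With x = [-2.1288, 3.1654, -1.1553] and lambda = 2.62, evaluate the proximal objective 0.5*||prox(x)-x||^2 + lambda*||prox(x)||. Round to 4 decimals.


Step 1: Compute ||x||.
||x|| = 3.9858
Step 2: Compute scaling factor.
scale = max(0, 1 - 2.62/3.9858) = 0.3427
Step 3: prox(x) = [-0.7295, 1.0847, -0.3959]
||prox(x)|| = 1.3658
Step 4: Proximal objective.
0.5*||prox-x||^2 = 3.4322
lambda*||prox|| = 3.5784
Total = 7.0105


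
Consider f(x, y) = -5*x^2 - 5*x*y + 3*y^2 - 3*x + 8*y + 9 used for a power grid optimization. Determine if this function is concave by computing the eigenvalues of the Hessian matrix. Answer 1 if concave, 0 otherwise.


The Hessian of f(x,y) = -5*x^2 - 5*x*y + 3*y^2 - 3*x + 8*y + 9 is:
H = [[-10, -5], [-5, 6]]
Trace = -10 + 6 = -4
Determinant = -10*6 - (-5)^2 = -85
Discriminant = (-4)^2 - 4*-85 = 356.0
Eigenvalues: lambda_1 = -11.434, lambda_2 = 7.434
The function is not concave.

0


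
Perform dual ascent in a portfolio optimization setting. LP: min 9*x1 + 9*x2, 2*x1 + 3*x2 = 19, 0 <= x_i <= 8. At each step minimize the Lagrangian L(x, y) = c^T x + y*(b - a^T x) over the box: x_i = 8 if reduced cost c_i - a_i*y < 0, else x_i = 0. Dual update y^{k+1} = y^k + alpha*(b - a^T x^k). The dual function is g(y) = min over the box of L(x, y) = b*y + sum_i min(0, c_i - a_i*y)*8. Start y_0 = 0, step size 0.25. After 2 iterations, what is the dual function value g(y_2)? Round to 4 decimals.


Dual ascent for LP: min 9*x1 + 9*x2, 2*x1 + 3*x2 = 19, 0 <= x_i <= 8
Step 1: y^k = 0.0, reduced costs: (9.0, 9.0)
  x^k = (0.0, 0.0), subgradient = b - a^T x = 19.0
  y^{k+1} = 0.0 + 0.25*19.0 = 4.75
Step 2: y^k = 4.75, reduced costs: (-0.5, -5.25)
  x^k = (8.0, 8.0), subgradient = b - a^T x = -21.0
  y^{k+1} = 4.75 + 0.25*-21.0 = -0.5
Dual objective at y_2 = -0.5: reduced costs (10.0, 10.5), box minimizer x = (0.0, 0.0)
g(y_2) = b*y + (c1 - a1*y)*x1 + (c2 - a2*y)*x2 = 19*(-0.5) + 10.0*0.0 + 10.5*0.0 = -9.5 + 0.0 + 0.0 = -9.5


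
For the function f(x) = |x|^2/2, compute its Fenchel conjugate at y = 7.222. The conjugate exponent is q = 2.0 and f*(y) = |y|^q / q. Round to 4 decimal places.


The conjugate exponent q satisfies 1/p + 1/q = 1.
p = 2, so q = 2/(2 - 1) = 2.0
|y|^q = 7.222^2.0 = 52.1573
f*(7.222) = 52.1573 / 2.0 = 26.0786


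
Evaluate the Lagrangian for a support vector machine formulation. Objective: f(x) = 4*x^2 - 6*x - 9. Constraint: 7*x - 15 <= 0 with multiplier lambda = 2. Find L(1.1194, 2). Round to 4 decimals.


Step 1: Evaluate f(x).
f(1.1194) = 4*1.1194^2 - 6*1.1194 - 9 = -10.7042
Step 2: Evaluate g(x).
g(1.1194) = 7*1.1194 - 15 = -7.1642
Step 3: Compute Lagrangian.
L = -10.7042 + 2*-7.1642 = -25.0326


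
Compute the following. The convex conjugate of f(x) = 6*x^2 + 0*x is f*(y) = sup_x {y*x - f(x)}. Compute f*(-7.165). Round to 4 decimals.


f*(y) = sup_x {y*x - a*x^2 - b*x} = sup_x {(y-b)*x - a*x^2}
FOC: (y - b) - 2a*x = 0 => x* = (y - b)/(2a)
x* = (-7.165 - 0)/(2*6) = -0.5971
f*(-7.165) = (y-b)^2/(4a) = (-7.165 - 0)^2/(4*6)
= 51.3372/24 = 2.1391


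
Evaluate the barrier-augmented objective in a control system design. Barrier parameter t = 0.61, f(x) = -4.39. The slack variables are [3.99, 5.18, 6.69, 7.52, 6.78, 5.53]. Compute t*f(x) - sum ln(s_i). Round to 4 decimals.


Step 1: Compute log-barrier.
ln values: [1.3838, 1.6448, 1.9006, 2.0176, 1.914, 1.7102]
phi = -(1.3838 + 1.6448 + 1.9006 + 2.0176 + 1.914 + 1.7102) = -10.5709
Step 2: Compute augmented objective.
t*f(x) = 0.61*-4.39 = -2.6779
Total = -2.6779 - 10.5709 = -13.2488


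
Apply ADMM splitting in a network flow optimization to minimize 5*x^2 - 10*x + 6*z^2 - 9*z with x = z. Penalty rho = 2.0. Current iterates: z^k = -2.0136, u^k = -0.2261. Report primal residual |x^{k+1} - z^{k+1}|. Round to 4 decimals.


ADMM iteration with rho = 2.0, z^k = -2.0136, u^k = -0.2261
Step 1: x-update.
Minimize 5*x^2 - 10*x + (2.0/2)*(x + 2.0136 - 0.2261)^2
FOC: (2*5 + 2.0)*x = 10 + 2.0*(-2.0136 + 0.2261)
x^{k+1} = 0.5354
Step 2: z-update.
Minimize 6*z^2 - 9*z + (2.0/2)*(0.5354 - z - 0.2261)^2
FOC: (2*6 + 2.0)*z = 9 + 2.0*(0.5354 - 0.2261)
z^{k+1} = 0.687
Step 3: u-update.
u^{k+1} = -0.2261 + 0.5354 - 0.687 = -0.3777
Step 4: Primal residual = |0.5354 - 0.687| = 0.1516


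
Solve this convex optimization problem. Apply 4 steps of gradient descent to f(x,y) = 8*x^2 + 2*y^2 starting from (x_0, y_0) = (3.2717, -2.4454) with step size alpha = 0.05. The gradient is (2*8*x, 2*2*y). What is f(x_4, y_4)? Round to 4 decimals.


Gradient descent on f(x,y) = 8*x^2 + 2*y^2.
Starting point: (3.2717, -2.4454), alpha = 0.05
Step 1: grad_x = 2*8*3.2717 = 52.3472, grad_y = 2*2*-2.4454 = -9.7816
  x_1 = 3.2717 - 0.05*52.3472 = 0.6543
  y_1 = -2.4454 - 0.05*-9.7816 = -1.9563
Step 2: grad_x = 2*8*0.6543 = 10.4694, grad_y = 2*2*-1.9563 = -7.8253
  x_2 = 0.6543 - 0.05*10.4694 = 0.1309
  y_2 = -1.9563 - 0.05*-7.8253 = -1.5651
Step 3: grad_x = 2*8*0.1309 = 2.0939, grad_y = 2*2*-1.5651 = -6.2602
  x_3 = 0.1309 - 0.05*2.0939 = 0.0262
  y_3 = -1.5651 - 0.05*-6.2602 = -1.252
Step 4: grad_x = 2*8*0.0262 = 0.4188, grad_y = 2*2*-1.252 = -5.0082
  x_4 = 0.0262 - 0.05*0.4188 = 0.0052
  y_4 = -1.252 - 0.05*-5.0082 = -1.0016
f(0.0052, -1.0016) = 8*0.0052^2 + 2*(-1.0016)^2 = 2.0068


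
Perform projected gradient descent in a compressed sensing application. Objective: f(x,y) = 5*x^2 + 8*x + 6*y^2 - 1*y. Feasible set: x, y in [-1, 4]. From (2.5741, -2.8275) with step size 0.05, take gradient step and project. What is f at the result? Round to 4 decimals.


Step 1: Compute gradient at (2.5741, -2.8275).
grad_x = 2*5*2.5741 + 8 = 33.741
grad_y = 2*6*-2.8275 - 1 = -34.93
Step 2: Gradient step.
x_raw = 2.5741 - 0.05*33.741 = 0.8871
y_raw = -2.8275 - 0.05*-34.93 = -1.081
Step 3: Project onto [-1, 4].
x_proj = clip(0.8871) = 0.8871
y_proj = clip(-1.081) = -1.0
Step 4: Evaluate f.
f(0.8871, -1.0) = 18.0307


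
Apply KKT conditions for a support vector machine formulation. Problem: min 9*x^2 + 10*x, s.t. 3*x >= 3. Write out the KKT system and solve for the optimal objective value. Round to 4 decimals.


Step 1: Try lambda = 0 (constraint inactive).
x_unc = -10/(2*9) = -0.5556
Check: 3*-0.5556 = -1.6668 < 3 -- violated!
Step 2: Constraint must be active: 3*x = 3
x* = 3/3 = 1.0
lambda = (2*9*1.0 + 10)/3 = 9.3333
Step 3: Compute optimal value.
f(x*) = 9*1.0^2 + 10*1.0 = 19.0


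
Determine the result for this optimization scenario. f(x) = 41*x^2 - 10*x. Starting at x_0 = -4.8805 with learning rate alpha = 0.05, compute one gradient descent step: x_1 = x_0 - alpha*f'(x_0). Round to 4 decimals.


We compute the gradient at x_0 and apply the update.
f'(x) = 82*x - 10
f'(-4.8805) = 82*-4.8805 - 10 = -410.201
x_1 = -4.8805 - 0.05*-410.201 = 15.6296


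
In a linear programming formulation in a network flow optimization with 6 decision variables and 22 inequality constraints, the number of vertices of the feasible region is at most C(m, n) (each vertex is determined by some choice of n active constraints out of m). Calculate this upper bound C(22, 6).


Each vertex corresponds to some choice of n active constraints out of m, so the number of vertices is at most C(m, n) = m! / (n!(m-n)!).
m = 22, n = 6
Numerator: 22 * 21 * 20 * 19 * 18 * 17
Denominator: 6! = 720
C(22, 6) = 74613


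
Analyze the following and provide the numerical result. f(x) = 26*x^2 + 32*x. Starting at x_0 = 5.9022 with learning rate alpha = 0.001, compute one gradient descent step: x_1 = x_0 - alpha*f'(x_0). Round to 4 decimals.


We compute the gradient at x_0 and apply the update.
f'(x) = 52*x + 32
f'(5.9022) = 52*5.9022 + 32 = 338.9144
x_1 = 5.9022 - 0.001*338.9144 = 5.5633


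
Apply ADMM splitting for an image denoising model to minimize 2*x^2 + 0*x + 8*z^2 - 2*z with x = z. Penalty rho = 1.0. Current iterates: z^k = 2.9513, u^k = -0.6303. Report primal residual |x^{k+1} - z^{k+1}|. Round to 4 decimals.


ADMM iteration with rho = 1.0, z^k = 2.9513, u^k = -0.6303
Step 1: x-update.
Minimize 2*x^2 + 0*x + (1.0/2)*(x - 2.9513 - 0.6303)^2
FOC: (2*2 + 1.0)*x = 0 + 1.0*(2.9513 + 0.6303)
x^{k+1} = 0.7163
Step 2: z-update.
Minimize 8*z^2 - 2*z + (1.0/2)*(0.7163 - z - 0.6303)^2
FOC: (2*8 + 1.0)*z = 2 + 1.0*(0.7163 - 0.6303)
z^{k+1} = 0.1227
Step 3: u-update.
u^{k+1} = -0.6303 + 0.7163 - 0.1227 = -0.0367
Step 4: Primal residual = |0.7163 - 0.1227| = 0.5936


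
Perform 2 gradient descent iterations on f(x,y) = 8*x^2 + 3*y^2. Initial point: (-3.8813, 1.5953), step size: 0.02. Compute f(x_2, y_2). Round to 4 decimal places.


Gradient descent on f(x,y) = 8*x^2 + 3*y^2.
Starting point: (-3.8813, 1.5953), alpha = 0.02
Step 1: grad_x = 2*8*-3.8813 = -62.1008, grad_y = 2*3*1.5953 = 9.5718
  x_1 = -3.8813 - 0.02*-62.1008 = -2.6393
  y_1 = 1.5953 - 0.02*9.5718 = 1.4039
Step 2: grad_x = 2*8*-2.6393 = -42.2285, grad_y = 2*3*1.4039 = 8.4232
  x_2 = -2.6393 - 0.02*-42.2285 = -1.7947
  y_2 = 1.4039 - 0.02*8.4232 = 1.2354
f(-1.7947, 1.2354) = 8*(-1.7947)^2 + 3*1.2354^2 = 30.3466


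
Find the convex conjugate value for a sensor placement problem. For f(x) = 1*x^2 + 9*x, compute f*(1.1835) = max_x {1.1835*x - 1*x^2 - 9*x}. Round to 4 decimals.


f*(y) = sup_x {y*x - a*x^2 - b*x} = sup_x {(y-b)*x - a*x^2}
FOC: (y - b) - 2a*x = 0 => x* = (y - b)/(2a)
x* = (1.1835 - 9)/(2*1) = -3.9083
f*(1.1835) = (y-b)^2/(4a) = (1.1835 - 9)^2/(4*1)
= 61.0977/4 = 15.2744


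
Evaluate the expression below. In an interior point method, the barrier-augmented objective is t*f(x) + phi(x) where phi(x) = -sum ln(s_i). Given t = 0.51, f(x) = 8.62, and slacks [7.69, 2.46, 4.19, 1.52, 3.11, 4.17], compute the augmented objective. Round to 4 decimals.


Step 1: Compute log-barrier.
ln values: [2.0399, 0.9002, 1.4327, 0.4187, 1.1346, 1.4279]
phi = -(2.0399 + 0.9002 + 1.4327 + 0.4187 + 1.1346 + 1.4279) = -7.354
Step 2: Compute augmented objective.
t*f(x) = 0.51*8.62 = 4.3962
Total = 4.3962 - 7.354 = -2.9578


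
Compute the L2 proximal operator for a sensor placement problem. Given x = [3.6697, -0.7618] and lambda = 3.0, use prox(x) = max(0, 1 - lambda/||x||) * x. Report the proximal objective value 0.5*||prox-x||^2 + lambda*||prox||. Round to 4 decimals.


Step 1: Compute ||x||.
||x|| = 3.7479
Step 2: Compute scaling factor.
scale = max(0, 1 - 3.0/3.7479) = 0.1996
Step 3: prox(x) = [0.7323, -0.152]
||prox(x)|| = 0.7479
Step 4: Proximal objective.
0.5*||prox-x||^2 = 4.5
lambda*||prox|| = 2.2437
Total = 6.7438


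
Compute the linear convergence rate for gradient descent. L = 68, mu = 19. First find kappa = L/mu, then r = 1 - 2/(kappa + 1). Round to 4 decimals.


Step 1: Compute the condition number.
kappa = L/mu = 68/19 = 3.5789
Step 2: Compute the convergence rate.
r = 1 - 2/(kappa + 1) = 1 - 2*mu/(L + mu) = (L - mu)/(L + mu) = 49/87 = 0.5632


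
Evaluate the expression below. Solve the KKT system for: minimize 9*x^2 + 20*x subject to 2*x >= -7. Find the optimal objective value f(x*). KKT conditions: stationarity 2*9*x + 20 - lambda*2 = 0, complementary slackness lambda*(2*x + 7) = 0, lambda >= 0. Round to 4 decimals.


Step 1: Try lambda = 0 (constraint inactive).
Stationarity: 2*9*x + 20 = 0
x* = -20/(2*9) = -10/9 = -1.1111 (rounded; the exact value -10/9 is used below)
Check constraint: 2*-1.1111 = -2.2222 >= -7 -- satisfied.
Step 2: Compute optimal value.
f(x*) = 9*(-10/9)^2 + 20*(-10/9) = -11.1111


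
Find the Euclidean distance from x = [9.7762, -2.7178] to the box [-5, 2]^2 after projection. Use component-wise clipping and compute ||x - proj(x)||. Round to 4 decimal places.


Project each component onto [-5, 2].
clip(9.7762) = 2.0, clip(-2.7178) = -2.7178
Projection = [2.0, -2.7178]
Squared diffs: [60.4693, 0.0]
Distance = sqrt(60.4693) = 7.7762


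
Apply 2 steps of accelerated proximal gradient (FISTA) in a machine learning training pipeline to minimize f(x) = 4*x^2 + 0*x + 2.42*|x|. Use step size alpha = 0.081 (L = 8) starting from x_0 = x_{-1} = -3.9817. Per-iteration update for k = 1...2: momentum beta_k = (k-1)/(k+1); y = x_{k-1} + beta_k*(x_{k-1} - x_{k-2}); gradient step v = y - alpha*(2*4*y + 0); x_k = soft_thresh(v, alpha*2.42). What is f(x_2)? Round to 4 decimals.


FISTA on f(x) = 4*x^2 + 0*x + 2.42*|x|
L = 8, alpha = 0.081
Iteration 1: beta = 0.0, y = -3.9817 + 0.0*(-3.9817 + 3.9817) = -3.9817
  grad(y) = -31.8536, v = y - alpha*grad = -1.4016
  prox(v) = soft_thresh(-1.4016, 0.196) = -1.2055
Iteration 2: beta = 0.3333, y = -1.2055 + 0.3333*(-1.2055 + 3.9817) = -0.2802
  grad(y) = -2.2412, v = y - alpha*grad = -0.0986
  prox(v) = soft_thresh(-0.0986, 0.196) = 0.0
f(x_2) = 4*0.0^2 + 0*0.0 + 2.42*|0.0| = 0.0


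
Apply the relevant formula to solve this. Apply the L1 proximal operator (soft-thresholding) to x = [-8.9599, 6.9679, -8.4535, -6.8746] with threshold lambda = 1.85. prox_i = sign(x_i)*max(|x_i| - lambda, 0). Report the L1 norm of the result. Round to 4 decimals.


Soft-thresholding with lambda = 1.85:
prox(-8.9599) = sign(-8.9599)*max(|-8.9599| - 1.85, 0) = -7.1099
prox(6.9679) = sign(6.9679)*max(|6.9679| - 1.85, 0) = 5.1179
prox(-8.4535) = sign(-8.4535)*max(|-8.4535| - 1.85, 0) = -6.6035
prox(-6.8746) = sign(-6.8746)*max(|-6.8746| - 1.85, 0) = -5.0246
prox(x) = [-7.1099, 5.1179, -6.6035, -5.0246]
||prox(x)||_1 = 7.1099 + 5.1179 + 6.6035 + 5.0246 = 23.8559


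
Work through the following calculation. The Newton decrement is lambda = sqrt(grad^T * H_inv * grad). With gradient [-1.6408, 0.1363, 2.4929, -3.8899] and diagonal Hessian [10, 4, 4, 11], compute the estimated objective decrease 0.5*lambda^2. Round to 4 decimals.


Step 1: H is diagonal, so H^(-1) * g = [-0.1641, 0.0341, 0.6232, -0.3536].
Step 2: g^T H^(-1) g = sum_i g_i^2 / H_ii
  = (-1.6408)^2/10 + (0.1363)^2/4 + (2.4929)^2/4 + (-3.8899)^2/11
  = 0.2692 + 0.0046 + 1.5536 + 1.3756 = 3.2031
Step 3: Objective decrease = 0.5 * g^T H^(-1) g = 1.6015


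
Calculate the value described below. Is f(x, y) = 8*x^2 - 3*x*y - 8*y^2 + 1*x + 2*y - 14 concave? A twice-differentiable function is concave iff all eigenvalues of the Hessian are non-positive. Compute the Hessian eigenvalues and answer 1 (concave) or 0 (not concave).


The Hessian of f(x,y) = 8*x^2 - 3*x*y - 8*y^2 + 1*x + 2*y - 14 is:
H = [[16, -3], [-3, -16]]
Trace = 16 - 16 = 0
Determinant = 16*-16 - (-3)^2 = -265
Discriminant = (0)^2 - 4*-265 = 1060.0
Eigenvalues: lambda_1 = -16.2788, lambda_2 = 16.2788
The function is not concave.

0


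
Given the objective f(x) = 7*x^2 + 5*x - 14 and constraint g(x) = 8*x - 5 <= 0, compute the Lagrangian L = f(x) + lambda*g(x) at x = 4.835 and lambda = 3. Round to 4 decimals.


Step 1: Evaluate f(x).
f(4.835) = 7*4.835^2 + 5*4.835 - 14 = 173.8156
Step 2: Evaluate g(x).
g(4.835) = 8*4.835 - 5 = 33.68
Step 3: Compute Lagrangian.
L = 173.8156 + 3*33.68 = 274.8556


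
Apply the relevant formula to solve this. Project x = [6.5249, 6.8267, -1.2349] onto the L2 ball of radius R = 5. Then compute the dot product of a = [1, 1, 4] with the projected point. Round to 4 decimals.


Step 1: Compute ||x|| (intermediates to 6 decimals).
||x|| = sqrt(6.5249^2 + 6.8267^2 + (-1.2349)^2) = 9.523819
Step 2: Project.
Since ||x|| > R, scale = R/||x|| = 5/9.523819 = 0.524999, proj(x) = scale * x
proj(x) = [3.425566, 3.584011, -0.648321]
Step 3: Dot product.
a^T * proj(x) = 1*3.425566 + 1*3.584011 + 4*(-0.648321) = 4.4163


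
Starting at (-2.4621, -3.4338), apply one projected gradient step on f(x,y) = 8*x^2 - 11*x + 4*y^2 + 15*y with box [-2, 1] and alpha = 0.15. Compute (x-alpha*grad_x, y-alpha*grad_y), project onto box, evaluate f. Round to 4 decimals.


Step 1: Compute gradient at (-2.4621, -3.4338).
grad_x = 2*8*-2.4621 - 11 = -50.3936
grad_y = 2*4*-3.4338 + 15 = -12.4704
Step 2: Gradient step.
x_raw = -2.4621 - 0.15*-50.3936 = 5.0969
y_raw = -3.4338 - 0.15*-12.4704 = -1.5632
Step 3: Project onto [-2, 1].
x_proj = clip(5.0969) = 1.0
y_proj = clip(-1.5632) = -1.5632
Step 4: Evaluate f.
f(1.0, -1.5632) = -16.6737


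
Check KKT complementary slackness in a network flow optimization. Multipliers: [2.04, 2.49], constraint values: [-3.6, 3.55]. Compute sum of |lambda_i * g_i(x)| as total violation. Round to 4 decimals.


KKT complementary slackness check:
lambda_1 * g_1 = 2.04 * -3.6 = -7.344
lambda_2 * g_2 = 2.49 * 3.55 = 8.8395
Total violation = 7.344 + 8.8395 = 16.1835


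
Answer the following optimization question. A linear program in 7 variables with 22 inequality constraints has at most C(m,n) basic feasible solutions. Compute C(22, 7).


Each vertex corresponds to some choice of n active constraints out of m, so the number of vertices is at most C(m, n) = m! / (n!(m-n)!).
m = 22, n = 7
Numerator: 22 * 21 * 20 * 19 * 18 * 17 * 16
Denominator: 7! = 5040
C(22, 7) = 170544


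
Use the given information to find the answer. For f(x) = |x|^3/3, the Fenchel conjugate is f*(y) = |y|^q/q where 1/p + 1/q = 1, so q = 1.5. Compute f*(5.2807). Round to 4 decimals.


The conjugate exponent q satisfies 1/p + 1/q = 1.
p = 3, so q = 3/(3 - 1) = 1.5
|y|^q = 5.2807^1.5 = 12.1349
f*(5.2807) = 12.1349 / 1.5 = 8.09


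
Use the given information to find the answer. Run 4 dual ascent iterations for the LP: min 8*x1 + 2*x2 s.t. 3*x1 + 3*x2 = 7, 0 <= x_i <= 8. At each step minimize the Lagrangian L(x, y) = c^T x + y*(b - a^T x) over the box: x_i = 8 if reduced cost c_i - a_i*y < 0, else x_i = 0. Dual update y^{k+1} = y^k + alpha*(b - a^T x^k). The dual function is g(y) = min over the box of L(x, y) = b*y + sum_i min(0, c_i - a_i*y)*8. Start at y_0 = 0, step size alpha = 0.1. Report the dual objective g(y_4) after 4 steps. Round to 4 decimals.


Dual ascent for LP: min 8*x1 + 2*x2, 3*x1 + 3*x2 = 7, 0 <= x_i <= 8
Step 1: y^k = 0.0, reduced costs: (8.0, 2.0)
  x^k = (0.0, 0.0), subgradient = b - a^T x = 7.0
  y^{k+1} = 0.0 + 0.1*7.0 = 0.7
Step 2: y^k = 0.7, reduced costs: (5.9, -0.1)
  x^k = (0.0, 8.0), subgradient = b - a^T x = -17.0
  y^{k+1} = 0.7 + 0.1*-17.0 = -1.0
Step 3: y^k = -1.0, reduced costs: (11.0, 5.0)
  x^k = (0.0, 0.0), subgradient = b - a^T x = 7.0
  y^{k+1} = -1.0 + 0.1*7.0 = -0.3
Step 4: y^k = -0.3, reduced costs: (8.9, 2.9)
  x^k = (0.0, 0.0), subgradient = b - a^T x = 7.0
  y^{k+1} = -0.3 + 0.1*7.0 = 0.4
Dual objective at y_4 = 0.4: reduced costs (6.8, 0.8), box minimizer x = (0.0, 0.0)
g(y_4) = b*y + (c1 - a1*y)*x1 + (c2 - a2*y)*x2 = 7*0.4 + 6.8*0.0 + 0.8*0.0 = 2.8 + 0.0 + 0.0 = 2.8


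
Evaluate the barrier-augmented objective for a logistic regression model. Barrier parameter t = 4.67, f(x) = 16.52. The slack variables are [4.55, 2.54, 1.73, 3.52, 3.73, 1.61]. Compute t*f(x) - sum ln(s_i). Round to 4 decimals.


Step 1: Compute log-barrier.
ln values: [1.5151, 0.9322, 0.5481, 1.2585, 1.3164, 0.4762]
phi = -(1.5151 + 0.9322 + 0.5481 + 1.2585 + 1.3164 + 0.4762) = -6.0465
Step 2: Compute augmented objective.
t*f(x) = 4.67*16.52 = 77.1484
Total = 77.1484 - 6.0465 = 71.1019


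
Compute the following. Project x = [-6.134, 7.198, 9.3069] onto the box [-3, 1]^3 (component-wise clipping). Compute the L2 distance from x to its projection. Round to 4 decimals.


Project each component onto [-3, 1].
clip(-6.134) = -3.0, clip(7.198) = 1.0, clip(9.3069) = 1.0
Projection = [-3.0, 1.0, 1.0]
Squared diffs: [9.822, 38.4152, 69.0046]
Distance = sqrt(117.2418) = 10.8278


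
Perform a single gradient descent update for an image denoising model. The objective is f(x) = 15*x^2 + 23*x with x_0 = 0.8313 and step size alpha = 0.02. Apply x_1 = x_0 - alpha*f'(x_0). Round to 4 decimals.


We compute the gradient at x_0 and apply the update.
f'(x) = 30*x + 23
f'(0.8313) = 30*0.8313 + 23 = 47.939
x_1 = 0.8313 - 0.02*47.939 = -0.1275


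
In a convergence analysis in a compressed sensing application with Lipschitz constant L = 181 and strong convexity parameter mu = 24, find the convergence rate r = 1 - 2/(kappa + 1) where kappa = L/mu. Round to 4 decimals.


Step 1: Compute the condition number.
kappa = L/mu = 181/24 = 7.5417
Step 2: Compute the convergence rate.
r = 1 - 2/(kappa + 1) = 1 - 2*mu/(L + mu) = (L - mu)/(L + mu) = 157/205 = 0.7659


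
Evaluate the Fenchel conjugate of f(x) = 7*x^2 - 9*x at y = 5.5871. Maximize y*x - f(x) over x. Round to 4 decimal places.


f*(y) = sup_x {y*x - a*x^2 - b*x} = sup_x {(y-b)*x - a*x^2}
FOC: (y - b) - 2a*x = 0 => x* = (y - b)/(2a)
x* = (5.5871 + 9)/(2*7) = 1.0419
f*(5.5871) = (y-b)^2/(4a) = (5.5871 + 9)^2/(4*7)
= 212.7835/28 = 7.5994


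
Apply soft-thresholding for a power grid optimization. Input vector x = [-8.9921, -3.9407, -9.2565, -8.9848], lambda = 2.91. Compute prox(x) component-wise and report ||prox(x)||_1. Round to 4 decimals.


Soft-thresholding with lambda = 2.91:
prox(-8.9921) = sign(-8.9921)*max(|-8.9921| - 2.91, 0) = -6.0821
prox(-3.9407) = sign(-3.9407)*max(|-3.9407| - 2.91, 0) = -1.0307
prox(-9.2565) = sign(-9.2565)*max(|-9.2565| - 2.91, 0) = -6.3465
prox(-8.9848) = sign(-8.9848)*max(|-8.9848| - 2.91, 0) = -6.0748
prox(x) = [-6.0821, -1.0307, -6.3465, -6.0748]
||prox(x)||_1 = 6.0821 + 1.0307 + 6.3465 + 6.0748 = 19.5341


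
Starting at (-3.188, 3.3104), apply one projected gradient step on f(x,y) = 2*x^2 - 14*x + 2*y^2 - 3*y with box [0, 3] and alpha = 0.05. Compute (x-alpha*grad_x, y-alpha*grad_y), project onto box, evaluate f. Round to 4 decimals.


Step 1: Compute gradient at (-3.188, 3.3104).
grad_x = 2*2*-3.188 - 14 = -26.752
grad_y = 2*2*3.3104 - 3 = 10.2416
Step 2: Gradient step.
x_raw = -3.188 - 0.05*-26.752 = -1.8504
y_raw = 3.3104 - 0.05*10.2416 = 2.7983
Step 3: Project onto [0, 3].
x_proj = clip(-1.8504) = 0.0
y_proj = clip(2.7983) = 2.7983
Step 4: Evaluate f.
f(0.0, 2.7983) = 7.2662


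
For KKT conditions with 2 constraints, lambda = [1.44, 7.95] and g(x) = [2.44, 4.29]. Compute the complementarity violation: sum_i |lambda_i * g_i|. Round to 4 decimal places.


KKT complementary slackness check:
lambda_1 * g_1 = 1.44 * 2.44 = 3.5136
lambda_2 * g_2 = 7.95 * 4.29 = 34.1055
Total violation = 3.5136 + 34.1055 = 37.6191


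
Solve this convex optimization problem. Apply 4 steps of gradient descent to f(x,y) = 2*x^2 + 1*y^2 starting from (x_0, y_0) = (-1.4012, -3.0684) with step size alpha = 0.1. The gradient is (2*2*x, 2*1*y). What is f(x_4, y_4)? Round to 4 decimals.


Gradient descent on f(x,y) = 2*x^2 + 1*y^2.
Starting point: (-1.4012, -3.0684), alpha = 0.1
Step 1: grad_x = 2*2*-1.4012 = -5.6048, grad_y = 2*1*-3.0684 = -6.1368
  x_1 = -1.4012 - 0.1*-5.6048 = -0.8407
  y_1 = -3.0684 - 0.1*-6.1368 = -2.4547
Step 2: grad_x = 2*2*-0.8407 = -3.3629, grad_y = 2*1*-2.4547 = -4.9094
  x_2 = -0.8407 - 0.1*-3.3629 = -0.5044
  y_2 = -2.4547 - 0.1*-4.9094 = -1.9638
Step 3: grad_x = 2*2*-0.5044 = -2.0177, grad_y = 2*1*-1.9638 = -3.9276
  x_3 = -0.5044 - 0.1*-2.0177 = -0.3027
  y_3 = -1.9638 - 0.1*-3.9276 = -1.571
Step 4: grad_x = 2*2*-0.3027 = -1.2106, grad_y = 2*1*-1.571 = -3.142
  x_4 = -0.3027 - 0.1*-1.2106 = -0.1816
  y_4 = -1.571 - 0.1*-3.142 = -1.2568
f(-0.1816, -1.2568) = 2*(-0.1816)^2 + 1*(-1.2568)^2 = 1.6455


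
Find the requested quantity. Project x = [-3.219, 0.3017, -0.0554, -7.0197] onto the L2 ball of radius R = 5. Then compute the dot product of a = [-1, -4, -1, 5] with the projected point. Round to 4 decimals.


Step 1: Compute ||x|| (intermediates to 6 decimals).
||x|| = sqrt((-3.219)^2 + 0.3017^2 + (-0.0554)^2 + (-7.0197)^2) = 7.728664
Step 2: Project.
Since ||x|| > R, scale = R/||x|| = 5/7.728664 = 0.646942, proj(x) = scale * x
proj(x) = [-2.082506, 0.195182, -0.035841, -4.541339]
Step 3: Dot product.
a^T * proj(x) = -1*(-2.082506) - 4*0.195182 - 1*(-0.035841) + 5*(-4.541339) = -21.3691


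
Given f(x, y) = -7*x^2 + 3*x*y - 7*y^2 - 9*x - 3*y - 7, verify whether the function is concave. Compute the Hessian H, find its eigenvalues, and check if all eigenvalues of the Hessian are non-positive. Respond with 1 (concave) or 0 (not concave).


The Hessian of f(x,y) = -7*x^2 + 3*x*y - 7*y^2 - 9*x - 3*y - 7 is:
H = [[-14, 3], [3, -14]]
Trace = -14 - 14 = -28
Determinant = -14*-14 - (3)^2 = 187
Discriminant = (-28)^2 - 4*187 = 36.0
Eigenvalues: lambda_1 = -17.0, lambda_2 = -11.0
The function is concave.

1


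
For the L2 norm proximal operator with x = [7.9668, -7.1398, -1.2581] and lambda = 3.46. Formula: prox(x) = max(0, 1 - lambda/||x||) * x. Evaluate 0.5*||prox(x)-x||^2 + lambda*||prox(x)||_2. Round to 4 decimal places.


Step 1: Compute ||x||.
||x|| = 10.7717
Step 2: Compute scaling factor.
scale = max(0, 1 - 3.46/10.7717) = 0.6788
Step 3: prox(x) = [5.4078, -4.8464, -0.854]
||prox(x)|| = 7.3117
Step 4: Proximal objective.
0.5*||prox-x||^2 = 5.9858
lambda*||prox|| = 25.2985
Total = 31.2843


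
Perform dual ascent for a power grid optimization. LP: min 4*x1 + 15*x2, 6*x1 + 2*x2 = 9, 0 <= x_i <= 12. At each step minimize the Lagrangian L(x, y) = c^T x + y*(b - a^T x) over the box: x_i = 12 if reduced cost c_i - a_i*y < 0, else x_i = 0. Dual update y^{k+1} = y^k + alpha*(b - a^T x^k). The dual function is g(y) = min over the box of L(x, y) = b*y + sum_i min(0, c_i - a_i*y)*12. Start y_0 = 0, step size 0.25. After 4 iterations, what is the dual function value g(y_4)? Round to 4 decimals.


Dual ascent for LP: min 4*x1 + 15*x2, 6*x1 + 2*x2 = 9, 0 <= x_i <= 12
Step 1: y^k = 0.0, reduced costs: (4.0, 15.0)
  x^k = (0.0, 0.0), subgradient = b - a^T x = 9.0
  y^{k+1} = 0.0 + 0.25*9.0 = 2.25
Step 2: y^k = 2.25, reduced costs: (-9.5, 10.5)
  x^k = (12.0, 0.0), subgradient = b - a^T x = -63.0
  y^{k+1} = 2.25 + 0.25*-63.0 = -13.5
Step 3: y^k = -13.5, reduced costs: (85.0, 42.0)
  x^k = (0.0, 0.0), subgradient = b - a^T x = 9.0
  y^{k+1} = -13.5 + 0.25*9.0 = -11.25
Step 4: y^k = -11.25, reduced costs: (71.5, 37.5)
  x^k = (0.0, 0.0), subgradient = b - a^T x = 9.0
  y^{k+1} = -11.25 + 0.25*9.0 = -9.0
Dual objective at y_4 = -9.0: reduced costs (58.0, 33.0), box minimizer x = (0.0, 0.0)
g(y_4) = b*y + (c1 - a1*y)*x1 + (c2 - a2*y)*x2 = 9*(-9.0) + 58.0*0.0 + 33.0*0.0 = -81.0 + 0.0 + 0.0 = -81.0


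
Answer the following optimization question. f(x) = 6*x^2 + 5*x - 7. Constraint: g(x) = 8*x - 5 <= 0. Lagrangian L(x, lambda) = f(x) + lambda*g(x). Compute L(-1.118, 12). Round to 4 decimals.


Step 1: Evaluate f(x).
f(-1.118) = 6*(-1.118)^2 + 5*(-1.118) - 7 = -5.0905
Step 2: Evaluate g(x).
g(-1.118) = 8*-1.118 - 5 = -13.944
Step 3: Compute Lagrangian.
L = -5.0905 + 12*-13.944 = -172.4185


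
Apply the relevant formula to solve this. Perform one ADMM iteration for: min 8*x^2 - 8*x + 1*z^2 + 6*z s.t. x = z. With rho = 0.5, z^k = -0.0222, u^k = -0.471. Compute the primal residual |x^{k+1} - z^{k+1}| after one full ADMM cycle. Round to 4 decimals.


ADMM iteration with rho = 0.5, z^k = -0.0222, u^k = -0.471
Step 1: x-update.
Minimize 8*x^2 - 8*x + (0.5/2)*(x + 0.0222 - 0.471)^2
FOC: (2*8 + 0.5)*x = 8 + 0.5*(-0.0222 + 0.471)
x^{k+1} = 0.4984
Step 2: z-update.
Minimize 1*z^2 + 6*z + (0.5/2)*(0.4984 - z - 0.471)^2
FOC: (2*1 + 0.5)*z = -6 + 0.5*(0.4984 - 0.471)
z^{k+1} = -2.3945
Step 3: u-update.
u^{k+1} = -0.471 + 0.4984 + 2.3945 = 2.422
Step 4: Primal residual = |0.4984 + 2.3945| = 2.893


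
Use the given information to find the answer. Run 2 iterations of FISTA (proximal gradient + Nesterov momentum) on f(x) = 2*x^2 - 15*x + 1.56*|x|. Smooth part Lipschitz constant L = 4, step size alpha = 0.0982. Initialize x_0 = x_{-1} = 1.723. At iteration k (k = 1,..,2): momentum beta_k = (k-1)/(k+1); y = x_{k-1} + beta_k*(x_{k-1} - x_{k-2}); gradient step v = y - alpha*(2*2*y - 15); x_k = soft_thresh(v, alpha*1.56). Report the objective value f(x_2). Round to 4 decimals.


FISTA on f(x) = 2*x^2 - 15*x + 1.56*|x|
L = 4, alpha = 0.0982
Iteration 1: beta = 0.0, y = 1.723 + 0.0*(1.723 - 1.723) = 1.723
  grad(y) = -8.108, v = y - alpha*grad = 2.5192
  prox(v) = soft_thresh(2.5192, 0.1532) = 2.366
Iteration 2: beta = 0.3333, y = 2.366 + 0.3333*(2.366 - 1.723) = 2.5804
  grad(y) = -4.6786, v = y - alpha*grad = 3.0398
  prox(v) = soft_thresh(3.0398, 0.1532) = 2.8866
f(x_2) = 2*2.8866^2 - 15*2.8866 + 1.56*|2.8866| = -22.131


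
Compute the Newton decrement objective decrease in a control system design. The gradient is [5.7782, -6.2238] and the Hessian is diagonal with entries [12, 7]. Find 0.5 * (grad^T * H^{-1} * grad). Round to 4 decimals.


Step 1: H is diagonal, so H^(-1) * g = [0.4815, -0.8891].
Step 2: g^T H^(-1) g = sum_i g_i^2 / H_ii
  = (5.7782)^2/12 + (-6.2238)^2/7
  = 2.7823 + 5.5337 = 8.316
Step 3: Objective decrease = 0.5 * g^T H^(-1) g = 4.158


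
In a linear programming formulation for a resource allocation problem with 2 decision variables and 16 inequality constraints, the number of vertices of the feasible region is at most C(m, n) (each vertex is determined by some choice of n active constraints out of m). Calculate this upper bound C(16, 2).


Each vertex corresponds to some choice of n active constraints out of m, so the number of vertices is at most C(m, n) = m! / (n!(m-n)!).
m = 16, n = 2
Numerator: 16 * 15
Denominator: 2! = 2
C(16, 2) = 120


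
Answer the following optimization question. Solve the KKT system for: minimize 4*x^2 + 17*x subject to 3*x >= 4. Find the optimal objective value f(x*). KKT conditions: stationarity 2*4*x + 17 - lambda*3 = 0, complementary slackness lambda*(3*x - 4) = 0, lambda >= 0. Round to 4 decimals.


Step 1: Try lambda = 0 (constraint inactive).
x_unc = -17/(2*4) = -2.125
Check: 3*-2.125 = -6.375 < 4 -- violated!
Step 2: Constraint must be active: 3*x = 4
x* = 4/3 = 1.3333 (rounded; the exact value 4/3 is used below)
lambda = (2*4*(4/3) + 17)/3 = 9.2222
Step 3: Compute optimal value.
f(x*) = 4*(4/3)^2 + 17*(4/3) = 29.7778


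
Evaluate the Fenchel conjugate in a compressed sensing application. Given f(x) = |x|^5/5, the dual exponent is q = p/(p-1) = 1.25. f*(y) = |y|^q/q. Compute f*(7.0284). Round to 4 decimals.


The conjugate exponent q satisfies 1/p + 1/q = 1.
p = 5, so q = 5/(5 - 1) = 1.25
|y|^q = 7.0284^1.25 = 11.4438
f*(7.0284) = 11.4438 / 1.25 = 9.155


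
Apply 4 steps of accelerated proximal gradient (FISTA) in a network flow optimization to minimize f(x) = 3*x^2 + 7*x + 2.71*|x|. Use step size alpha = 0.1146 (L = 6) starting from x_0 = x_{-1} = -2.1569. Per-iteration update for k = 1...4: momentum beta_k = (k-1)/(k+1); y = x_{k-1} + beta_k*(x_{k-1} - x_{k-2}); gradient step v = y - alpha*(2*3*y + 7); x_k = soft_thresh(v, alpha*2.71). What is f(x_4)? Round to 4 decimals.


FISTA on f(x) = 3*x^2 + 7*x + 2.71*|x|
L = 6, alpha = 0.1146
Iteration 1: beta = 0.0, y = -2.1569 + 0.0*(-2.1569 + 2.1569) = -2.1569
  grad(y) = -5.9414, v = y - alpha*grad = -1.476
  prox(v) = soft_thresh(-1.476, 0.3106) = -1.1654
Iteration 2: beta = 0.3333, y = -1.1654 + 0.3333*(-1.1654 + 2.1569) = -0.835
  grad(y) = 1.9902, v = y - alpha*grad = -1.063
  prox(v) = soft_thresh(-1.063, 0.3106) = -0.7525
Iteration 3: beta = 0.5, y = -0.7525 + 0.5*(-0.7525 + 1.1654) = -0.546
  grad(y) = 3.7241, v = y - alpha*grad = -0.9728
  prox(v) = soft_thresh(-0.9728, 0.3106) = -0.6622
Iteration 4: beta = 0.6, y = -0.6622 + 0.6*(-0.6622 + 0.7525) = -0.608
  grad(y) = 3.3518, v = y - alpha*grad = -0.9922
  prox(v) = soft_thresh(-0.9922, 0.3106) = -0.6816
f(x_4) = 3*(-0.6816)^2 + 7*(-0.6816) + 2.71*|-0.6816| = -1.5303


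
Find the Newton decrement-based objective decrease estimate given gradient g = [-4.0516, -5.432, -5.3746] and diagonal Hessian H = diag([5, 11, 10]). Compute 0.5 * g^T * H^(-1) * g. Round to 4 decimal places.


Step 1: H is diagonal, so H^(-1) * g = [-0.8103, -0.4938, -0.5375].
Step 2: g^T H^(-1) g = sum_i g_i^2 / H_ii
  = (-4.0516)^2/5 + (-5.432)^2/11 + (-5.3746)^2/10
  = 3.2831 + 2.6824 + 2.8886 = 8.8541
Step 3: Objective decrease = 0.5 * g^T H^(-1) g = 4.4271


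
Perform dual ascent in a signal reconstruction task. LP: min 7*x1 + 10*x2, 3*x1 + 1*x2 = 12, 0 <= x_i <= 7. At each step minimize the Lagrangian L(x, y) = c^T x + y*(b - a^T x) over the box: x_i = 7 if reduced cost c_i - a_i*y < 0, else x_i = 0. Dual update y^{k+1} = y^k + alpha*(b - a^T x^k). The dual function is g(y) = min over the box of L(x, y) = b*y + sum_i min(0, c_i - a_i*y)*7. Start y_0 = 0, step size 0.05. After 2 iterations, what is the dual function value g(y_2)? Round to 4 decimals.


Dual ascent for LP: min 7*x1 + 10*x2, 3*x1 + 1*x2 = 12, 0 <= x_i <= 7
Step 1: y^k = 0.0, reduced costs: (7.0, 10.0)
  x^k = (0.0, 0.0), subgradient = b - a^T x = 12.0
  y^{k+1} = 0.0 + 0.05*12.0 = 0.6
Step 2: y^k = 0.6, reduced costs: (5.2, 9.4)
  x^k = (0.0, 0.0), subgradient = b - a^T x = 12.0
  y^{k+1} = 0.6 + 0.05*12.0 = 1.2
Dual objective at y_2 = 1.2: reduced costs (3.4, 8.8), box minimizer x = (0.0, 0.0)
g(y_2) = b*y + (c1 - a1*y)*x1 + (c2 - a2*y)*x2 = 12*1.2 + 3.4*0.0 + 8.8*0.0 = 14.4 + 0.0 + 0.0 = 14.4


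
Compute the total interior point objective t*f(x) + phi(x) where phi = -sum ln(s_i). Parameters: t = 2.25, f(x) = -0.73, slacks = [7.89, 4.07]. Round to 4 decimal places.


Step 1: Compute log-barrier.
ln values: [2.0656, 1.4036]
phi = -(2.0656 + 1.4036) = -3.4692
Step 2: Compute augmented objective.
t*f(x) = 2.25*-0.73 = -1.6425
Total = -1.6425 - 3.4692 = -5.1117


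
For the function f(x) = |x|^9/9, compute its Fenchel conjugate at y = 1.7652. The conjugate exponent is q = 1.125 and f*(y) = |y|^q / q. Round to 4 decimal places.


The conjugate exponent q satisfies 1/p + 1/q = 1.
p = 9, so q = 9/(9 - 1) = 1.125
|y|^q = 1.7652^1.125 = 1.8951
f*(1.7652) = 1.8951 / 1.125 = 1.6846


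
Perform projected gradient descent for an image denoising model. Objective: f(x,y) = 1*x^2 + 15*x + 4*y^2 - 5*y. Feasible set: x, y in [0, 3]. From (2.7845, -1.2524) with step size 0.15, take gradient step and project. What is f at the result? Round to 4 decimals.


Step 1: Compute gradient at (2.7845, -1.2524).
grad_x = 2*1*2.7845 + 15 = 20.569
grad_y = 2*4*-1.2524 - 5 = -15.0192
Step 2: Gradient step.
x_raw = 2.7845 - 0.15*20.569 = -0.3009
y_raw = -1.2524 - 0.15*-15.0192 = 1.0005
Step 3: Project onto [0, 3].
x_proj = clip(-0.3009) = 0.0
y_proj = clip(1.0005) = 1.0005
Step 4: Evaluate f.
f(0.0, 1.0005) = -0.9986


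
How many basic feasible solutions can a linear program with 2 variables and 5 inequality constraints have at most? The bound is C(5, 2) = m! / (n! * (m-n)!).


Each vertex corresponds to some choice of n active constraints out of m, so the number of vertices is at most C(m, n) = m! / (n!(m-n)!).
m = 5, n = 2
Numerator: 5 * 4
Denominator: 2! = 2
C(5, 2) = 10


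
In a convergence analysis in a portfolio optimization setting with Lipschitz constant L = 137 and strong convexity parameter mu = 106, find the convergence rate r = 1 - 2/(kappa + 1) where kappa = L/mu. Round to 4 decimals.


Step 1: Compute the condition number.
kappa = L/mu = 137/106 = 1.2925
Step 2: Compute the convergence rate.
r = 1 - 2/(kappa + 1) = 1 - 2*mu/(L + mu) = (L - mu)/(L + mu) = 31/243 = 0.1276


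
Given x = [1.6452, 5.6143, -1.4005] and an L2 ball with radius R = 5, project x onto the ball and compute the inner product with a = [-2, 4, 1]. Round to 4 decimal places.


Step 1: Compute ||x|| (intermediates to 6 decimals).
||x|| = sqrt(1.6452^2 + 5.6143^2 + (-1.4005)^2) = 6.015683
Step 2: Project.
Since ||x|| > R, scale = R/||x|| = 5/6.015683 = 0.831161, proj(x) = scale * x
proj(x) = [1.367426, 4.666387, -1.164041]
Step 3: Dot product.
a^T * proj(x) = -2*1.367426 + 4*4.666387 + 1*(-1.164041) = 14.7667


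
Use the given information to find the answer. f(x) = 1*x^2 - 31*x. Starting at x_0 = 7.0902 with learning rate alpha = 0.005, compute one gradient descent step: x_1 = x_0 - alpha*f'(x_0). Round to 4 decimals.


We compute the gradient at x_0 and apply the update.
f'(x) = 2*x - 31
f'(7.0902) = 2*7.0902 - 31 = -16.8196
x_1 = 7.0902 - 0.005*-16.8196 = 7.1743


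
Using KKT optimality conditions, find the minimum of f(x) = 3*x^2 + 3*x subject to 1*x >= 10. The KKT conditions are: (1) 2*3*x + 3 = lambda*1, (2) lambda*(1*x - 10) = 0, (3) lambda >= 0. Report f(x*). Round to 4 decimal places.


Step 1: Try lambda = 0 (constraint inactive).
x_unc = -3/(2*3) = -0.5
Check: 1*-0.5 = -0.5 < 10 -- violated!
Step 2: Constraint must be active: 1*x = 10
x* = 10/1 = 10.0
lambda = (2*3*10.0 + 3)/1 = 63.0
Step 3: Compute optimal value.
f(x*) = 3*10.0^2 + 3*10.0 = 330.0


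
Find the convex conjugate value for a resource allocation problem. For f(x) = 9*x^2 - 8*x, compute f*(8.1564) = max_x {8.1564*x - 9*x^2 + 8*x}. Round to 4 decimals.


f*(y) = sup_x {y*x - a*x^2 - b*x} = sup_x {(y-b)*x - a*x^2}
FOC: (y - b) - 2a*x = 0 => x* = (y - b)/(2a)
x* = (8.1564 + 8)/(2*9) = 0.8976
f*(8.1564) = (y-b)^2/(4a) = (8.1564 + 8)^2/(4*9)
= 261.0293/36 = 7.2508
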